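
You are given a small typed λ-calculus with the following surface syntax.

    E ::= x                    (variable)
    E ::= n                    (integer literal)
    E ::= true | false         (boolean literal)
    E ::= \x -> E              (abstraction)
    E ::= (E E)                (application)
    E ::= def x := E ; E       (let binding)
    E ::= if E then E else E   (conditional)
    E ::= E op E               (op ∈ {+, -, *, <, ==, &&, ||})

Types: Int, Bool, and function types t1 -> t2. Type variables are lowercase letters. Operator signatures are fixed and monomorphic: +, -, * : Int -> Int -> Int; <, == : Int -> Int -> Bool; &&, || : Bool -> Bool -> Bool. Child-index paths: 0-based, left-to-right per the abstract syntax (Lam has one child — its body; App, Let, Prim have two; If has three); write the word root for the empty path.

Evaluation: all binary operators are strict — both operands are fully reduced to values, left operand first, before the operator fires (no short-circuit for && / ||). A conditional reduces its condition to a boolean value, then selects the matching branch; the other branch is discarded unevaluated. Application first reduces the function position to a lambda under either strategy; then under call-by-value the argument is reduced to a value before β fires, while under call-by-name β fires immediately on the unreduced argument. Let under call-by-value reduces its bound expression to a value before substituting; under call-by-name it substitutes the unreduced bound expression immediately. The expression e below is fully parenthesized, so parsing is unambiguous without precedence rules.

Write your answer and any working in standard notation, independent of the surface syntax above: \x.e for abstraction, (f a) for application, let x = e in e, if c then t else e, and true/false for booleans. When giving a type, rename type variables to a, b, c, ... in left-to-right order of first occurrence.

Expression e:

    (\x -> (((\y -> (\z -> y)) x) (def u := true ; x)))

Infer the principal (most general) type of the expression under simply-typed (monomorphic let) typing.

Trace:
y : b
\z._ : c -> b
\y._ : b -> c -> b
x : a
  unify b -> c -> b ~ a -> d
  unify b ~ a
  unify c -> a ~ d
_ _ : c -> a
let u : Bool
x : a
  unify c -> a ~ a -> e
  unify c ~ a
  unify a ~ e
_ _ : e
\x._ : e -> e

Answer: a -> a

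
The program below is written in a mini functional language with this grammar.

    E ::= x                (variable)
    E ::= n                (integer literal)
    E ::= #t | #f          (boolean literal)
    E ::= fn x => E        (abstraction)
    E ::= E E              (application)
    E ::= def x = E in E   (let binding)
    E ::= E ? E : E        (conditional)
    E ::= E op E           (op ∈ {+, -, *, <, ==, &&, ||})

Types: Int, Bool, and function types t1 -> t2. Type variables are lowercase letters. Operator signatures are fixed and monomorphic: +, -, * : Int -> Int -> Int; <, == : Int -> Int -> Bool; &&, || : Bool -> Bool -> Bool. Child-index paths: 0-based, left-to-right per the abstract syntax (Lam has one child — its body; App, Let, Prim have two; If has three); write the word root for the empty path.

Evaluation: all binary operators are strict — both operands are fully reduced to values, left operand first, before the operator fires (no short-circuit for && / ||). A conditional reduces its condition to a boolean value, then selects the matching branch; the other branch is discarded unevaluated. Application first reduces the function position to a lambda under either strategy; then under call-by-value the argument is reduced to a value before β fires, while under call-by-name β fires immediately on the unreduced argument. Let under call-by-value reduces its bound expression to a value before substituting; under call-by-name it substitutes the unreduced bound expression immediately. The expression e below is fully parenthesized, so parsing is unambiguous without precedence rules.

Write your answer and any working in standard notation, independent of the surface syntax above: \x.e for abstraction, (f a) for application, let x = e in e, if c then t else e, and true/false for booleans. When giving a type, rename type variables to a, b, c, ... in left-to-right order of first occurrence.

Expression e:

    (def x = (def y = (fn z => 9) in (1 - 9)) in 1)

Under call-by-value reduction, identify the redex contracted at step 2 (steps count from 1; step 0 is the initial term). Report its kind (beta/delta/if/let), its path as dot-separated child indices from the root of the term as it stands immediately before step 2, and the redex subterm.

Answer: delta at 0 : (1 - 9)

Derivation:
step 0: (let x = (let y = (\z.9) in (1 - 9)) in 1)
step 1: [let@0] (let x = (1 - 9) in 1)
step 2: [delta@0] (let x = -8 in 1)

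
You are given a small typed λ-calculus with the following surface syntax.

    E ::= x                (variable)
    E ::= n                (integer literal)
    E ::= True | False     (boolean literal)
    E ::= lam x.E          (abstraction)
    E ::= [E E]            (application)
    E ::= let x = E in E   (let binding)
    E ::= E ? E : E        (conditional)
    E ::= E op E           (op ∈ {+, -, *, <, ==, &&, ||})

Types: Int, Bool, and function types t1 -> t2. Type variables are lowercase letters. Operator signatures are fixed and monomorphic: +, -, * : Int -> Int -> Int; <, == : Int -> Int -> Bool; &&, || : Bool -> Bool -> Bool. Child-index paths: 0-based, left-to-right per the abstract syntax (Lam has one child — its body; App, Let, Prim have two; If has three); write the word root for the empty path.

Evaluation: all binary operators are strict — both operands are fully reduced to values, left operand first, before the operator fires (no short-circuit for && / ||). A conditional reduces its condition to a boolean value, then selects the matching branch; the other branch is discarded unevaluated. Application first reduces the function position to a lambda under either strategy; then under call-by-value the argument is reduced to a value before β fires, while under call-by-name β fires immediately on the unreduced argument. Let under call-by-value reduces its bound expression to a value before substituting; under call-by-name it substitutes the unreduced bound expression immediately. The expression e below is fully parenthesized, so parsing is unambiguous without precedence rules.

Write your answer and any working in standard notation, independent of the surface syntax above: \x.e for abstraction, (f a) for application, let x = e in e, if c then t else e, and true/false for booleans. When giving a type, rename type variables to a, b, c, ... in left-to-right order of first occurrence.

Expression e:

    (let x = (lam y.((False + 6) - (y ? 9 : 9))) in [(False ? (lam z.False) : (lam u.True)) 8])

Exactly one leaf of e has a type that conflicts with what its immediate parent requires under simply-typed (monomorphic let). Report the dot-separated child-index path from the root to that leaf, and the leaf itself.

Derivation:
  unify Bool ~ Int
  FAIL: mismatch Bool ~ Int

Answer: 0.0.0.0 : false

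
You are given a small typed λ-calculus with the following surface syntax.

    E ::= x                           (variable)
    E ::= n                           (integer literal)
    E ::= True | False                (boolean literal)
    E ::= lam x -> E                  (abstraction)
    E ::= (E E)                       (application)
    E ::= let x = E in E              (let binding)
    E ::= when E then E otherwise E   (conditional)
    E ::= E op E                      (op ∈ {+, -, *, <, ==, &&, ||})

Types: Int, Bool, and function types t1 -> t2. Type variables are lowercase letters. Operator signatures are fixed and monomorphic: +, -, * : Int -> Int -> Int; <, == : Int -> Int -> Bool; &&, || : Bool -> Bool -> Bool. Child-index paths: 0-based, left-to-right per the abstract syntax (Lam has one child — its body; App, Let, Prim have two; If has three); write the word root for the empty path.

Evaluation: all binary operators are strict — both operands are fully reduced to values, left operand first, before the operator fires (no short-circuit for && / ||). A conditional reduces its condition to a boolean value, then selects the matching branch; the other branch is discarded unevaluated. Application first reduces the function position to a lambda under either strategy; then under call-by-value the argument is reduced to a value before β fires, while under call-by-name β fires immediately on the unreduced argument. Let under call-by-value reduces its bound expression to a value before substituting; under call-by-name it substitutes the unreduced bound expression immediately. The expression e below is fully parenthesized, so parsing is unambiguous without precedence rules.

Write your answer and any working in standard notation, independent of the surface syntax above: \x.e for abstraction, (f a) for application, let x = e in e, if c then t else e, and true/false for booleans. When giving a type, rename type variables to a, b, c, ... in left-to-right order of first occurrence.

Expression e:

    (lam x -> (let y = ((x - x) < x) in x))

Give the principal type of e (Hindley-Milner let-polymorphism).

Answer: Int -> Int

Derivation:
x : a
  unify a ~ Int
x : Int
  unify Int ~ Int
  unify Int ~ Int
x : Int
  unify Int ~ Int
let y : Bool
x : Int
\x._ : Int -> Int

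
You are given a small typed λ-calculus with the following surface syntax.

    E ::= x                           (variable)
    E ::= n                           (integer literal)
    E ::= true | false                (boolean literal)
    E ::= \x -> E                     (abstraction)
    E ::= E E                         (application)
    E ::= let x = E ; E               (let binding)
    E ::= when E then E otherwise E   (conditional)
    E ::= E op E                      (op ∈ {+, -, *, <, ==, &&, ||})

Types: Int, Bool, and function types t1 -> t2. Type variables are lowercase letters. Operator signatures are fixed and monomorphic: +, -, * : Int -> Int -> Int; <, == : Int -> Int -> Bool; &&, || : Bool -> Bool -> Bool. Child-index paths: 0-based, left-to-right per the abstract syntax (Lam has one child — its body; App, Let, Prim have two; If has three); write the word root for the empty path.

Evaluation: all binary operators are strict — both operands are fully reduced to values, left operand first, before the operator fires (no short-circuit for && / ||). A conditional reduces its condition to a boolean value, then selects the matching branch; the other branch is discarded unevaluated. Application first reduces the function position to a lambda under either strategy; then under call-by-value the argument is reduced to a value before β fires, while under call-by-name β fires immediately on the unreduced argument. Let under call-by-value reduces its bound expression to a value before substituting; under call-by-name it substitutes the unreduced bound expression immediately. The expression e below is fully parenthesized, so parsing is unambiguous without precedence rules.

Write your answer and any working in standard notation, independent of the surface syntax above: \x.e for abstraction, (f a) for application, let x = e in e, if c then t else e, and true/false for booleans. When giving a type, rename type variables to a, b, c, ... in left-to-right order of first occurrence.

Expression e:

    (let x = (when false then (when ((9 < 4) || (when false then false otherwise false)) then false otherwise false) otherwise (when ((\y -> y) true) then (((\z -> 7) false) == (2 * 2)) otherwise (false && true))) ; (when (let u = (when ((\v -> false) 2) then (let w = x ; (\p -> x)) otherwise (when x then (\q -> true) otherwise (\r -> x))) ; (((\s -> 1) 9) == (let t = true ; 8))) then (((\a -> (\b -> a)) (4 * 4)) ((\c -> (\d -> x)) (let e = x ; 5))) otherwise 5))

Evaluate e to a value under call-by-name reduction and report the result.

Answer: 5

Derivation:
step 0: (let x = (if false then (if ((9 < 4) || (if false then false else false)) then false else false) else (if ((\y.y) true) then (((\z.7) false) == (2 * 2)) else (false && true))) in (if (let u = (if ((\v.false) 2) then (let w = x in (\p.x)) else (if x then (\q.true) else (\r.x))) in (((\s.1) 9) == (let t = true in 8))) then (((\a.(\b.a)) (4 * 4)) ((\c.(\d.x)) (let e = x in 5))) else 5))
step 1: [let@root] (if (let u = (if ((\v.false) 2) then (let w = (if false then (if ((9 < 4) || (if false then false else false)) then false else false) else (if ((\y.y) true) then (((\z.7) false) == (2 * 2)) else (false && true))) in (\p.(if false then (if ((9 < 4) || (if false then false else false)) then false else false) else (if ((\y.y) true) then (((\z.7) false) == (2 * 2)) else (false && true))))) else (if (if false then (if ((9 < 4) || (if false then false else false)) then false else false) else (if ((\y.y) true) then (((\z.7) false) == (2 * 2)) else (false && true))) then (\q.true) else (\r.(if false then (if ((9 < 4) || (if false then false else false)) then false else false) else (if ((\y.y) true) then (((\z.7) false) == (2 * 2)) else (false && true)))))) in (((\s.1) 9) == (let t = true in 8))) then (((\a.(\b.a)) (4 * 4)) ((\c.(\d.(if false then (if ((9 < 4) || (if false then false else false)) then false else false) else (if ((\y.y) true) then (((\z.7) false) == (2 * 2)) else (false && true))))) (let e = (if false then (if ((9 < 4) || (if false then false else false)) then false else false) else (if ((\y.y) true) then (((\z.7) false) == (2 * 2)) else (false && true))) in 5))) else 5)
step 2: [let@0] (if (((\s.1) 9) == (let t = true in 8)) then (((\a.(\b.a)) (4 * 4)) ((\c.(\d.(if false then (if ((9 < 4) || (if false then false else false)) then false else false) else (if ((\y.y) true) then (((\z.7) false) == (2 * 2)) else (false && true))))) (let e = (if false then (if ((9 < 4) || (if false then false else false)) then false else false) else (if ((\y.y) true) then (((\z.7) false) == (2 * 2)) else (false && true))) in 5))) else 5)
step 3: [beta@0.0] (if (1 == (let t = true in 8)) then (((\a.(\b.a)) (4 * 4)) ((\c.(\d.(if false then (if ((9 < 4) || (if false then false else false)) then false else false) else (if ((\y.y) true) then (((\z.7) false) == (2 * 2)) else (false && true))))) (let e = (if false then (if ((9 < 4) || (if false then false else false)) then false else false) else (if ((\y.y) true) then (((\z.7) false) == (2 * 2)) else (false && true))) in 5))) else 5)
step 4: [let@0.1] (if (1 == 8) then (((\a.(\b.a)) (4 * 4)) ((\c.(\d.(if false then (if ((9 < 4) || (if false then false else false)) then false else false) else (if ((\y.y) true) then (((\z.7) false) == (2 * 2)) else (false && true))))) (let e = (if false then (if ((9 < 4) || (if false then false else false)) then false else false) else (if ((\y.y) true) then (((\z.7) false) == (2 * 2)) else (false && true))) in 5))) else 5)
step 5: [delta@0] (if false then (((\a.(\b.a)) (4 * 4)) ((\c.(\d.(if false then (if ((9 < 4) || (if false then false else false)) then false else false) else (if ((\y.y) true) then (((\z.7) false) == (2 * 2)) else (false && true))))) (let e = (if false then (if ((9 < 4) || (if false then false else false)) then false else false) else (if ((\y.y) true) then (((\z.7) false) == (2 * 2)) else (false && true))) in 5))) else 5)
step 6: [if@root] 5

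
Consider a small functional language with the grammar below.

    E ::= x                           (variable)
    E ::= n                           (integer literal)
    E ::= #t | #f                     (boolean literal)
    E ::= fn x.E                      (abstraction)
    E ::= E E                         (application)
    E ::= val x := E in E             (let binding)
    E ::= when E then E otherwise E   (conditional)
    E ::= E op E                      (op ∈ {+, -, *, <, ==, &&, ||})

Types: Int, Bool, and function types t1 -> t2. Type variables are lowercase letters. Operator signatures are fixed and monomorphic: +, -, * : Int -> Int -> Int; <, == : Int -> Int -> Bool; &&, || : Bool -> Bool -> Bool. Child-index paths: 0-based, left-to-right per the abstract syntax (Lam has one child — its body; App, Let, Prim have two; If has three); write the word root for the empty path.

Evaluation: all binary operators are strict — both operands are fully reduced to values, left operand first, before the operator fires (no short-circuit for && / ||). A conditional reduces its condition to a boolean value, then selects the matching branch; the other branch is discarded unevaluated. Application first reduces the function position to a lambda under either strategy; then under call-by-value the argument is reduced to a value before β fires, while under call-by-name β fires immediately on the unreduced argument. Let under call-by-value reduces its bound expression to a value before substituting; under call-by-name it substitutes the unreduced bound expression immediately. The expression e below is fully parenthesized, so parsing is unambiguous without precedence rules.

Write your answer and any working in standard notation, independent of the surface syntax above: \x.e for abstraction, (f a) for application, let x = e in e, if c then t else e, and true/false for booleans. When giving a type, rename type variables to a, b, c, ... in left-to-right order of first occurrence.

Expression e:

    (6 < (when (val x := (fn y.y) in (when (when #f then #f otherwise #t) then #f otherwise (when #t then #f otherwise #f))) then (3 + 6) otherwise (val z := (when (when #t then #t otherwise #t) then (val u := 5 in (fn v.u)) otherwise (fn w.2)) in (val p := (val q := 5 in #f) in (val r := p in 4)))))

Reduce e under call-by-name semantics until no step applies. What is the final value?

Answer: false

Trace:
step 0: (6 < (if (let x = (\y.y) in (if (if false then false else true) then false else (if true then false else false))) then (3 + 6) else (let z = (if (if true then true else true) then (let u = 5 in (\v.u)) else (\w.2)) in (let p = (let q = 5 in false) in (let r = p in 4)))))
step 1: [let@1.0] (6 < (if (if (if false then false else true) then false else (if true then false else false)) then (3 + 6) else (let z = (if (if true then true else true) then (let u = 5 in (\v.u)) else (\w.2)) in (let p = (let q = 5 in false) in (let r = p in 4)))))
step 2: [if@1.0.0] (6 < (if (if true then false else (if true then false else false)) then (3 + 6) else (let z = (if (if true then true else true) then (let u = 5 in (\v.u)) else (\w.2)) in (let p = (let q = 5 in false) in (let r = p in 4)))))
step 3: [if@1.0] (6 < (if false then (3 + 6) else (let z = (if (if true then true else true) then (let u = 5 in (\v.u)) else (\w.2)) in (let p = (let q = 5 in false) in (let r = p in 4)))))
step 4: [if@1] (6 < (let z = (if (if true then true else true) then (let u = 5 in (\v.u)) else (\w.2)) in (let p = (let q = 5 in false) in (let r = p in 4))))
step 5: [let@1] (6 < (let p = (let q = 5 in false) in (let r = p in 4)))
step 6: [let@1] (6 < (let r = (let q = 5 in false) in 4))
step 7: [let@1] (6 < 4)
step 8: [delta@root] false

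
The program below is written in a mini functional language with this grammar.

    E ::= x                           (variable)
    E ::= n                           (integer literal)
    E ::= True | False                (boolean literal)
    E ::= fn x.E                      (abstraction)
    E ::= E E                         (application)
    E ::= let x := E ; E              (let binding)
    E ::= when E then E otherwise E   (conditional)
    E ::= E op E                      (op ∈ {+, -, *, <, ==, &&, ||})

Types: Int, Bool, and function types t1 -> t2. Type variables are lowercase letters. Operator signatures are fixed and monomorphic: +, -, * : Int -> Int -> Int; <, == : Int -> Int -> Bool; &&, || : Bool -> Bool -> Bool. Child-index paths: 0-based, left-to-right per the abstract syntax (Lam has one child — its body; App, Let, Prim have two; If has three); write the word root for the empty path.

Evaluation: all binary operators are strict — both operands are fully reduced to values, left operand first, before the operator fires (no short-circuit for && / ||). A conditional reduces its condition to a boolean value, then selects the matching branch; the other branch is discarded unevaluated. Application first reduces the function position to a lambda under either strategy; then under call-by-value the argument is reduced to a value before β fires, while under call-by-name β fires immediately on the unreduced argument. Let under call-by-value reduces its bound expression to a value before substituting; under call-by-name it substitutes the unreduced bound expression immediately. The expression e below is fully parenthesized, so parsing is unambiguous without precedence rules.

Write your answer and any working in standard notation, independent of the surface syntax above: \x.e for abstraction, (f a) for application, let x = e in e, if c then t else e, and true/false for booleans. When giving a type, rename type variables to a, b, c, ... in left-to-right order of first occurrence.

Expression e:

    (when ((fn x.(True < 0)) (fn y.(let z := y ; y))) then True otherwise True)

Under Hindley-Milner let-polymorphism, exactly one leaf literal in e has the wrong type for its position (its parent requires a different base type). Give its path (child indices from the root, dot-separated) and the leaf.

Answer: 0.0.0.0 : true

Derivation:
  unify Bool ~ Int
  FAIL: mismatch Bool ~ Int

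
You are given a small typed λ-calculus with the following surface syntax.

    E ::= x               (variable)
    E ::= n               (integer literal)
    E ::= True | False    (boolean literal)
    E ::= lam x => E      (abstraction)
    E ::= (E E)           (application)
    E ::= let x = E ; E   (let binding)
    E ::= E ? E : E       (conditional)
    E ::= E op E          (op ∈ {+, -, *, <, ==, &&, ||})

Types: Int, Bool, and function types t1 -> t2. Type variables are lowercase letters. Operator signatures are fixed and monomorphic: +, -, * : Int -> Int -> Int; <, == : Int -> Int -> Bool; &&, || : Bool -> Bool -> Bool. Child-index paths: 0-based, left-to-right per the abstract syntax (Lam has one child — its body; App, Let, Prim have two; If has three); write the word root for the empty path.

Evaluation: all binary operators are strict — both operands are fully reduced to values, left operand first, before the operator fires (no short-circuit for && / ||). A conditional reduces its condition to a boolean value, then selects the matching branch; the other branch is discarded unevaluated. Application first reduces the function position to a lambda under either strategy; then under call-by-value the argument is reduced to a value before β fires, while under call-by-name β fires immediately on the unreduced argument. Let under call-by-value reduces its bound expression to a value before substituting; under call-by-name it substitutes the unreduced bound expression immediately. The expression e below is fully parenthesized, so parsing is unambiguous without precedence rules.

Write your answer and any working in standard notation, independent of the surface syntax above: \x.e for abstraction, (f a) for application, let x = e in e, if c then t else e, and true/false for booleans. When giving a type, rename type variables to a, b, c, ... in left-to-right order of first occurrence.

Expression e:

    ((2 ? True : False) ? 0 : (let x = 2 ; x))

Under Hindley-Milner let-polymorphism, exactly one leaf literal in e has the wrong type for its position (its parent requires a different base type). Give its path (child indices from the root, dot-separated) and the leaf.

Working:
  unify Int ~ Bool
  FAIL: mismatch Int ~ Bool

Answer: 0.0 : 2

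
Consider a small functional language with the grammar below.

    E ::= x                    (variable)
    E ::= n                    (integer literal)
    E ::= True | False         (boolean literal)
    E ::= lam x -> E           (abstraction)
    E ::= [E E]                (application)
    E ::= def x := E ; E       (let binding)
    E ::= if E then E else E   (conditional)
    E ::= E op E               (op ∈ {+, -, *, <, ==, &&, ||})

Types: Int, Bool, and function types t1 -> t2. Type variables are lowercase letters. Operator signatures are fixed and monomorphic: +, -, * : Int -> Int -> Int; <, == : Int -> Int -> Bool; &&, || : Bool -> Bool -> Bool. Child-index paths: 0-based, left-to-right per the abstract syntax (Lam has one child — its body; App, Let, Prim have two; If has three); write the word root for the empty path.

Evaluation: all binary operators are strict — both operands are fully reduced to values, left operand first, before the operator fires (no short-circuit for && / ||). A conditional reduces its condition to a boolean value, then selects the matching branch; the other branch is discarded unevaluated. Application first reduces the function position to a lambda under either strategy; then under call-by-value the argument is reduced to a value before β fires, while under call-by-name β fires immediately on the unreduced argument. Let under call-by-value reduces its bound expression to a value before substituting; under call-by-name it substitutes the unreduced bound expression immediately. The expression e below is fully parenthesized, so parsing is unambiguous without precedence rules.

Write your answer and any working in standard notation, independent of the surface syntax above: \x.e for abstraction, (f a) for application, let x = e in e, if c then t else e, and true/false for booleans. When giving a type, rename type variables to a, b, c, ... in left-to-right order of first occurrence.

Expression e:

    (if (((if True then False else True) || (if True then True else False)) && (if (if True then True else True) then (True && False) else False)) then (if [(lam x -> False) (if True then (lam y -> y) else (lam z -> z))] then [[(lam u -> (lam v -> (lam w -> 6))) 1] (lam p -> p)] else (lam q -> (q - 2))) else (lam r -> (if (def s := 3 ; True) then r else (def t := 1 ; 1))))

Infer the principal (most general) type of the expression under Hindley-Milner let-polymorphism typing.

Trace:
  unify Bool ~ Bool
  unify Bool ~ Bool
  unify Bool ~ Bool
  unify Bool ~ Bool
  unify Bool ~ Bool
  unify Bool ~ Bool
  unify Bool ~ Bool
  unify Bool ~ Bool
  unify Bool ~ Bool
  unify Bool ~ Bool
  unify Bool ~ Bool
  unify Bool ~ Bool
  unify Bool ~ Bool
  unify Bool ~ Bool
  unify Bool ~ Bool
\x._ : a -> Bool
  unify Bool ~ Bool
y : b
\y._ : b -> b
z : c
\z._ : c -> c
  unify b -> b ~ c -> c
  unify b ~ c
  unify c ~ c
  unify a -> Bool ~ (c -> c) -> d
  unify a ~ c -> c
  unify Bool ~ d
_ _ : Bool
  unify Bool ~ Bool
\w._ : g -> Int
\v._ : f -> g -> Int
\u._ : e -> f -> g -> Int
  unify e -> f -> g -> Int ~ Int -> h
  unify e ~ Int
  unify f -> g -> Int ~ h
_ _ : f -> g -> Int
p : i
\p._ : i -> i
  unify f -> g -> Int ~ (i -> i) -> j
  unify f ~ i -> i
  unify g -> Int ~ j
_ _ : g -> Int
q : k
  unify k ~ Int
  unify Int ~ Int
\q._ : Int -> Int
  unify g -> Int ~ Int -> Int
  unify g ~ Int
  unify Int ~ Int
let s : Int
  unify Bool ~ Bool
r : l
let t : Int
  unify l ~ Int
\r._ : Int -> Int
  unify Int -> Int ~ Int -> Int
  unify Int ~ Int
  unify Int ~ Int

Answer: Int -> Int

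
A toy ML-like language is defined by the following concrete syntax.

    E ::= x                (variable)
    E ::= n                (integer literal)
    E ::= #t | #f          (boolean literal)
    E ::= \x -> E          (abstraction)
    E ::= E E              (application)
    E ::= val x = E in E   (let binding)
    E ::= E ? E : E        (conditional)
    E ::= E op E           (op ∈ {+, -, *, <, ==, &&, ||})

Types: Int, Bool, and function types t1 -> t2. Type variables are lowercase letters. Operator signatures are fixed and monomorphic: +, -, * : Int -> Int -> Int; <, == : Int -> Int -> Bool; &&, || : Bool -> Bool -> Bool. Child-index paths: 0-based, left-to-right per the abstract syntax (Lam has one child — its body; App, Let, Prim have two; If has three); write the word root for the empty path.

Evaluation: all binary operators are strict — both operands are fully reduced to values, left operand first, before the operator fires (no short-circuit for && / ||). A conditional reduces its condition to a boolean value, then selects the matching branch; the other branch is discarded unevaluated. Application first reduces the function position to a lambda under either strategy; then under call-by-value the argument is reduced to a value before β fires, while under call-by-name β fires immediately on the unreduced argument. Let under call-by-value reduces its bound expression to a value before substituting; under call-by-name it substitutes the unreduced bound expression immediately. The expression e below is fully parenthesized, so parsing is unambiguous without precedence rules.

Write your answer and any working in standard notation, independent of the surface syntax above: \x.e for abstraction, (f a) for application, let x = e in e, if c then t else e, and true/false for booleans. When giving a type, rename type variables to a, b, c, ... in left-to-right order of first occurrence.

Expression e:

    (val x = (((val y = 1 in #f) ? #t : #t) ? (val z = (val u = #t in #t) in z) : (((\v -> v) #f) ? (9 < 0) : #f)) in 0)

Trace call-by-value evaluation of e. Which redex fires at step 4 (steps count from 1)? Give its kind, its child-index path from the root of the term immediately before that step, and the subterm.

Answer: let at 0.0 : (let u = true in true)

Working:
step 0: (let x = (if (if (let y = 1 in false) then true else true) then (let z = (let u = true in true) in z) else (if ((\v.v) false) then (9 < 0) else false)) in 0)
step 1: [let@0.0.0] (let x = (if (if false then true else true) then (let z = (let u = true in true) in z) else (if ((\v.v) false) then (9 < 0) else false)) in 0)
step 2: [if@0.0] (let x = (if true then (let z = (let u = true in true) in z) else (if ((\v.v) false) then (9 < 0) else false)) in 0)
step 3: [if@0] (let x = (let z = (let u = true in true) in z) in 0)
step 4: [let@0.0] (let x = (let z = true in z) in 0)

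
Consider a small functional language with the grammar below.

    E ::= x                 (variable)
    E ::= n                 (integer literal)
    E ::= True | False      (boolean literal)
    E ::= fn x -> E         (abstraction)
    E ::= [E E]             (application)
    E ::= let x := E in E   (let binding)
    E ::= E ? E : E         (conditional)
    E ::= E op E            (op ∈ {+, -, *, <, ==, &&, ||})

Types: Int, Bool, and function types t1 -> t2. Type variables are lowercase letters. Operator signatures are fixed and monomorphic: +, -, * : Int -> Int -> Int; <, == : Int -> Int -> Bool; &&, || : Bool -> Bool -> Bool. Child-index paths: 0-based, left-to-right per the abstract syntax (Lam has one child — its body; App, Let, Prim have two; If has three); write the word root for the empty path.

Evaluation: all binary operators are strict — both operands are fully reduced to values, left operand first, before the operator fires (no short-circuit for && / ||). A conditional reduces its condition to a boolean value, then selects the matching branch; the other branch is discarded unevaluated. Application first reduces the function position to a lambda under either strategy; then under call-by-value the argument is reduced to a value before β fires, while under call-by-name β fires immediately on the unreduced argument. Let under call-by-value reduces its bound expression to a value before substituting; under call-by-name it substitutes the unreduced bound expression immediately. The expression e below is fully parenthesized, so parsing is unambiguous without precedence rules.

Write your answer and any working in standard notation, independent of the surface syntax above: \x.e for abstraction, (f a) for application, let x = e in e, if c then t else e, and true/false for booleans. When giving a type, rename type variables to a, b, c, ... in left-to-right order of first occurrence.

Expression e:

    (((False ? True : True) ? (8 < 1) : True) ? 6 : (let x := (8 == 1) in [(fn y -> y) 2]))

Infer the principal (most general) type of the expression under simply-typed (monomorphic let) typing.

Derivation:
  unify Bool ~ Bool
  unify Bool ~ Bool
  unify Bool ~ Bool
  unify Int ~ Int
  unify Int ~ Int
  unify Bool ~ Bool
  unify Bool ~ Bool
  unify Int ~ Int
  unify Int ~ Int
let x : Bool
y : a
\y._ : a -> a
  unify a -> a ~ Int -> b
  unify a ~ Int
  unify Int ~ b
_ _ : Int
  unify Int ~ Int

Answer: Int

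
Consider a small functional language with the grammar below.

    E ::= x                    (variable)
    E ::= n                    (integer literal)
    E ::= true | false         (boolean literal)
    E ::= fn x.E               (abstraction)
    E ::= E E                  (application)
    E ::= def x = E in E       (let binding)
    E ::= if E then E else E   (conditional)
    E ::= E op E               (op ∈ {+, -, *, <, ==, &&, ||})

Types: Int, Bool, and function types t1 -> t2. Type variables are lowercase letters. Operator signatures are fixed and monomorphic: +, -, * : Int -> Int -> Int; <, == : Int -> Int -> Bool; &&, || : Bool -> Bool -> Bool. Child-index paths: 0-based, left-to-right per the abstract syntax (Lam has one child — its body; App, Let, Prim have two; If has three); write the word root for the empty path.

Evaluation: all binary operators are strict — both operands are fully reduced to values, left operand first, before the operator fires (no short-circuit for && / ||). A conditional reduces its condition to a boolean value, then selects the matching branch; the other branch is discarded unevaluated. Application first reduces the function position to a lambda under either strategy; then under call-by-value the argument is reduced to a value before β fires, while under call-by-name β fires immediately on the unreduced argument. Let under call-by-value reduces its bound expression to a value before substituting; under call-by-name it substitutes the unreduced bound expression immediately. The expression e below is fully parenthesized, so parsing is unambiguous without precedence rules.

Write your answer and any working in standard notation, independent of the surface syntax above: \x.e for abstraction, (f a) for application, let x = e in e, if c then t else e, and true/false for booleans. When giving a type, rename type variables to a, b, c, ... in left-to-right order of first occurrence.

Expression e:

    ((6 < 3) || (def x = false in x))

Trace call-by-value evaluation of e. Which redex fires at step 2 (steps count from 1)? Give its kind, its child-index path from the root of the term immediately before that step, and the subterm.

Trace:
step 0: ((6 < 3) || (let x = false in x))
step 1: [delta@0] (false || (let x = false in x))
step 2: [let@1] (false || false)

Answer: let at 1 : (let x = false in x)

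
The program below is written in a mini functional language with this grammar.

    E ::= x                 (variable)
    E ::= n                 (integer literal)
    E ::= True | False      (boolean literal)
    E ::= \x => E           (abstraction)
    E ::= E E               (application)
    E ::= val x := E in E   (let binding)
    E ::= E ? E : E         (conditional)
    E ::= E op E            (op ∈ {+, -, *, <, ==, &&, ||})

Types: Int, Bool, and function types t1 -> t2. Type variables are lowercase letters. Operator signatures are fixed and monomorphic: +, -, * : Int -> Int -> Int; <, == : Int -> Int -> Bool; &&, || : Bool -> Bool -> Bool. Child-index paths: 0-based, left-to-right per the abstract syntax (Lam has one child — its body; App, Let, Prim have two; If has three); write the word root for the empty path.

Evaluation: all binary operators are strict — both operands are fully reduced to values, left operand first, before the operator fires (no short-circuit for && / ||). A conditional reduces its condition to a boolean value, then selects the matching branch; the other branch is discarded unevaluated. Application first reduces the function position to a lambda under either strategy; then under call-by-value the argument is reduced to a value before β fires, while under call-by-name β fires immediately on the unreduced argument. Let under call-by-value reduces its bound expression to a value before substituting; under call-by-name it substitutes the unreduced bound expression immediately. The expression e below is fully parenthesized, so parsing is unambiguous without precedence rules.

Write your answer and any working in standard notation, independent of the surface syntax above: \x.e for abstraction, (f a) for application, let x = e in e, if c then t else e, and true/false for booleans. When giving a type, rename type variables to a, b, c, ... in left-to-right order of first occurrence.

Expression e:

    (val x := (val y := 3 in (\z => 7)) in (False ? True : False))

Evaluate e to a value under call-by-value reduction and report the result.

Answer: false

Trace:
step 0: (let x = (let y = 3 in (\z.7)) in (if false then true else false))
step 1: [let@0] (let x = (\z.7) in (if false then true else false))
step 2: [let@root] (if false then true else false)
step 3: [if@root] false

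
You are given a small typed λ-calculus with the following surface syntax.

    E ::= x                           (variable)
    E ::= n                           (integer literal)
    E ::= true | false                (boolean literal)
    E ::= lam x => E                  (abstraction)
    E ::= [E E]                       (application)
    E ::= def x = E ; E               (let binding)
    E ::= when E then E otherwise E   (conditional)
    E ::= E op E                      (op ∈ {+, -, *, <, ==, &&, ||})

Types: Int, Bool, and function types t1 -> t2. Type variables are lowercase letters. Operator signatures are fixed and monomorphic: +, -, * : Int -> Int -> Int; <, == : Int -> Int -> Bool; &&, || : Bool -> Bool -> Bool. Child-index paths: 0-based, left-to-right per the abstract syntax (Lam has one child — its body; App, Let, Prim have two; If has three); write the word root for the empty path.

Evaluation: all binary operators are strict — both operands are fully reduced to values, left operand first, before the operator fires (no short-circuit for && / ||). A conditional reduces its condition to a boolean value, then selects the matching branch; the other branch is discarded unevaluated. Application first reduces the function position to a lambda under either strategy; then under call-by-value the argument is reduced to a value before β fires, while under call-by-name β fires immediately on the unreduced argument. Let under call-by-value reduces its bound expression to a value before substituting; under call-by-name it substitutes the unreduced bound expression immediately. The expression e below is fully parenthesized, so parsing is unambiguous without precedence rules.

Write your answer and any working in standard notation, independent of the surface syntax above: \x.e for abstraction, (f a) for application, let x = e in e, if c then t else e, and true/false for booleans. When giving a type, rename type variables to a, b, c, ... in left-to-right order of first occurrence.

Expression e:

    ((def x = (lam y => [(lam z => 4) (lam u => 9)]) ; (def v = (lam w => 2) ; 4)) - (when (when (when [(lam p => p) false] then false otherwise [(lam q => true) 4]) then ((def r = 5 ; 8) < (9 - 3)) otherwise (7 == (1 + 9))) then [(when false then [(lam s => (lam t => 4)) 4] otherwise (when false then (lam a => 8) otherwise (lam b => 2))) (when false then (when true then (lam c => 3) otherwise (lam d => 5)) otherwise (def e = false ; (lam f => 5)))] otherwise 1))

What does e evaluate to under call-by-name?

Derivation:
step 0: ((let x = (\y.((\z.4) (\u.9))) in (let v = (\w.2) in 4)) - (if (if (if ((\p.p) false) then false else ((\q.true) 4)) then ((let r = 5 in 8) < (9 - 3)) else (7 == (1 + 9))) then ((if false then ((\s.(\t.4)) 4) else (if false then (\a.8) else (\b.2))) (if false then (if true then (\c.3) else (\d.5)) else (let e = false in (\f.5)))) else 1))
step 1: [let@0] ((let v = (\w.2) in 4) - (if (if (if ((\p.p) false) then false else ((\q.true) 4)) then ((let r = 5 in 8) < (9 - 3)) else (7 == (1 + 9))) then ((if false then ((\s.(\t.4)) 4) else (if false then (\a.8) else (\b.2))) (if false then (if true then (\c.3) else (\d.5)) else (let e = false in (\f.5)))) else 1))
step 2: [let@0] (4 - (if (if (if ((\p.p) false) then false else ((\q.true) 4)) then ((let r = 5 in 8) < (9 - 3)) else (7 == (1 + 9))) then ((if false then ((\s.(\t.4)) 4) else (if false then (\a.8) else (\b.2))) (if false then (if true then (\c.3) else (\d.5)) else (let e = false in (\f.5)))) else 1))
step 3: [beta@1.0.0.0] (4 - (if (if (if false then false else ((\q.true) 4)) then ((let r = 5 in 8) < (9 - 3)) else (7 == (1 + 9))) then ((if false then ((\s.(\t.4)) 4) else (if false then (\a.8) else (\b.2))) (if false then (if true then (\c.3) else (\d.5)) else (let e = false in (\f.5)))) else 1))
step 4: [if@1.0.0] (4 - (if (if ((\q.true) 4) then ((let r = 5 in 8) < (9 - 3)) else (7 == (1 + 9))) then ((if false then ((\s.(\t.4)) 4) else (if false then (\a.8) else (\b.2))) (if false then (if true then (\c.3) else (\d.5)) else (let e = false in (\f.5)))) else 1))
step 5: [beta@1.0.0] (4 - (if (if true then ((let r = 5 in 8) < (9 - 3)) else (7 == (1 + 9))) then ((if false then ((\s.(\t.4)) 4) else (if false then (\a.8) else (\b.2))) (if false then (if true then (\c.3) else (\d.5)) else (let e = false in (\f.5)))) else 1))
step 6: [if@1.0] (4 - (if ((let r = 5 in 8) < (9 - 3)) then ((if false then ((\s.(\t.4)) 4) else (if false then (\a.8) else (\b.2))) (if false then (if true then (\c.3) else (\d.5)) else (let e = false in (\f.5)))) else 1))
step 7: [let@1.0.0] (4 - (if (8 < (9 - 3)) then ((if false then ((\s.(\t.4)) 4) else (if false then (\a.8) else (\b.2))) (if false then (if true then (\c.3) else (\d.5)) else (let e = false in (\f.5)))) else 1))
step 8: [delta@1.0.1] (4 - (if (8 < 6) then ((if false then ((\s.(\t.4)) 4) else (if false then (\a.8) else (\b.2))) (if false then (if true then (\c.3) else (\d.5)) else (let e = false in (\f.5)))) else 1))
step 9: [delta@1.0] (4 - (if false then ((if false then ((\s.(\t.4)) 4) else (if false then (\a.8) else (\b.2))) (if false then (if true then (\c.3) else (\d.5)) else (let e = false in (\f.5)))) else 1))
step 10: [if@1] (4 - 1)
step 11: [delta@root] 3

Answer: 3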